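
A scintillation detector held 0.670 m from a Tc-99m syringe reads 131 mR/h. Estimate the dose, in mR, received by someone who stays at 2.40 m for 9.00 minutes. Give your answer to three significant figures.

1.53 mR

Since intensity falls as 1/r², rate at 2.40 m:
(0.670/2.40)² = 0.07793, so 131 × 0.07793 = 10.21 mR/h.
Dose = rate × time = 10.21 mR/h × 0.1500 h = 1.532 mR.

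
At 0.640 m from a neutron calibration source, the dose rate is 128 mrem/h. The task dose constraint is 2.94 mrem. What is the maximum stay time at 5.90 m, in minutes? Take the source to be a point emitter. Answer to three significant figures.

Intensity scales as (d₁/d₂)², so rate at 5.90 m:
(0.640/5.90)² = 0.01177, so 128 × 0.01177 = 1.507 mrem/h.
Stay time = 2.94 mrem ÷ 1.507 mrem/h = 1.951 h = 117.1 min.

117 min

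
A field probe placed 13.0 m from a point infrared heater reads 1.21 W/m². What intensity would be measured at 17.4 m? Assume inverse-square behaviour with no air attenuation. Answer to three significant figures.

0.675 W/m²

Intensity scales as (d₁/d₂)², so scaling from 13.0 m to 17.4 m:
(13.0/17.4)² = 0.5582, so 1.21 × 0.5582 = 0.6754 W/m².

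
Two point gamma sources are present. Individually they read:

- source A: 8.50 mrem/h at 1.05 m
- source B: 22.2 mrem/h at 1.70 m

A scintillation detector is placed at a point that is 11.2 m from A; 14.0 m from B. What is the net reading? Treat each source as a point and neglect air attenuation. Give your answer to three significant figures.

0.402 mrem/h

Each source contributes Iᵢ·(dᵢ/rᵢ)²; contributions add.
A: 8.50 × (1.05/11.2)² = 0.07471 mrem/h
B: 22.2 × (1.70/14.0)² = 0.3273 mrem/h
Total = 0.07471 + 0.3273 = 0.4020 mrem/h.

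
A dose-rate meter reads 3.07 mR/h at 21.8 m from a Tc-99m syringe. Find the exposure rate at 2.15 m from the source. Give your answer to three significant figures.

Applying the 1/r² law, the rate at 2.15 m is
(21.8/2.15)² = 102.8, so 3.07 × 102.8 = 315.6 mR/h.

316 mR/h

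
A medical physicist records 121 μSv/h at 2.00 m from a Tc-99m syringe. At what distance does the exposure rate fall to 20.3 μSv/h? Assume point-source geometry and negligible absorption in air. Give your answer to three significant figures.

4.88 m

Intensity scales as (d₁/d₂)², so d₂ = d₁·√(I₁/I₂).
I₁/I₂ = 121/20.3 = 5.961, so d₂ = 2.00 × √5.961 = 4.883 m.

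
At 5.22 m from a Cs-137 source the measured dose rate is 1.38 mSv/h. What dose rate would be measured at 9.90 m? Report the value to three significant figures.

Since intensity falls as 1/r², scaling from 5.22 m to 9.90 m:
(5.22/9.90)² = 0.2780, so 1.38 × 0.2780 = 0.3836 mSv/h.

0.384 mSv/h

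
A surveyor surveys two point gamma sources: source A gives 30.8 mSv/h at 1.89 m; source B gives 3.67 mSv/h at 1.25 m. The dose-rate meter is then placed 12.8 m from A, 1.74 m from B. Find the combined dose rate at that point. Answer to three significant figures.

2.57 mSv/h

Each source contributes Iᵢ·(dᵢ/rᵢ)²; contributions add.
A: 30.8 × (1.89/12.8)² = 0.6715 mSv/h
B: 3.67 × (1.25/1.74)² = 1.894 mSv/h
Total = 0.6715 + 1.894 = 2.566 mSv/h.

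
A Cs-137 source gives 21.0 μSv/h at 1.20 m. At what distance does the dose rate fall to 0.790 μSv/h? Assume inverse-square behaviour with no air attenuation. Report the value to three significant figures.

Using I₁d₁² = I₂d₂², d₂ = d₁·√(I₁/I₂).
I₁/I₂ = 21.0/0.790 = 26.58, so d₂ = 1.20 × √26.58 = 6.187 m.

6.19 m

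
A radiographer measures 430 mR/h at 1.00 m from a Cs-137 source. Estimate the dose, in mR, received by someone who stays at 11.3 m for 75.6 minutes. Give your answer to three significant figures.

Applying the 1/r² law, rate at 11.3 m:
430 × (1.00/11.3)² = 430 × 0.007831 = 3.367 mR/h.
Dose = rate × time = 3.367 mR/h × 1.260 h = 4.242 mR.

4.24 mR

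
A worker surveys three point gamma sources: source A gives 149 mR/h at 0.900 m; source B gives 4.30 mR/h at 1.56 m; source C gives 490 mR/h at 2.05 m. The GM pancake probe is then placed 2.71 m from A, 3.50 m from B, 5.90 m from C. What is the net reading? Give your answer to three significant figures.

By superposition, sum each source's inverse-square contribution:
A: 149 × (0.900/2.71)² = 16.43 mR/h
B: 4.30 × (1.56/3.50)² = 0.8542 mR/h
C: 490 × (2.05/5.90)² = 59.16 mR/h
Total = 16.43 + 0.8542 + 59.16 = 76.44 mR/h.

76.4 mR/h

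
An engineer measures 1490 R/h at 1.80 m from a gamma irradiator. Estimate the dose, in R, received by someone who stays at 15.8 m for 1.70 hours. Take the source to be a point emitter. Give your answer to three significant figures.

32.9 R

Since intensity falls as 1/r², rate at 15.8 m:
(1.80/15.8)² = 0.01298, so 1490 × 0.01298 = 19.34 R/h.
Dose = rate × time = 19.34 R/h × 1.700 h = 32.88 R.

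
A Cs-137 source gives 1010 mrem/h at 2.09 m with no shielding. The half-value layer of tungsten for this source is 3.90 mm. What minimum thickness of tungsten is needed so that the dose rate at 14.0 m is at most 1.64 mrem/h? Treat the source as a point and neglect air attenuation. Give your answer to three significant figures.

At 14.0 m, distance alone gives 1010 × (2.09/14.0)² = 1010 × 0.02229 = 22.51 mrem/h.
Further attenuation needed: 22.51/1.64 = 13.73.
n = log₂(13.73) = 3.779 half-value layers.
Thickness = 3.779 × 3.90 mm = 14.74 mm.

14.7 mm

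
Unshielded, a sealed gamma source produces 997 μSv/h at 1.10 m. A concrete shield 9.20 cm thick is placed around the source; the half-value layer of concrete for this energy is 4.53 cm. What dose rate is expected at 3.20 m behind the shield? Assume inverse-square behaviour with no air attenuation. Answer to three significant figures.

Distance alone: (1.10/3.20)² = 0.1182, so 997 × 0.1182 = 117.8 μSv/h.
Shield: 9.20/4.53 = 2.031 half-value layers → attenuation 2^(−2.031) = 0.2447.
Combined: 117.8 × 0.2447 = 28.83 μSv/h.

28.8 μSv/h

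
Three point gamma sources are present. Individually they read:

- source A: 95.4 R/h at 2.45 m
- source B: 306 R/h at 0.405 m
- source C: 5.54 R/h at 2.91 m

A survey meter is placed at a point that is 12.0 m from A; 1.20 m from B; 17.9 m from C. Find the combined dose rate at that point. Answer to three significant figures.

39.0 R/h

By superposition, sum each source's inverse-square contribution:
A: 95.4 × (2.45/12.0)² = 3.977 R/h
B: 306 × (0.405/1.20)² = 34.86 R/h
C: 5.54 × (2.91/17.9)² = 0.1464 R/h
Total = 3.977 + 34.86 + 0.1464 = 38.98 R/h.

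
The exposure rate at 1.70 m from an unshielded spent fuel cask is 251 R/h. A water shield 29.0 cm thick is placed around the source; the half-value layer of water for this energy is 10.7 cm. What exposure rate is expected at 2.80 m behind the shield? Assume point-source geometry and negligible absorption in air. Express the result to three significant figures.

14.1 R/h

Distance alone: 251 × (1.70/2.80)² = 251 × 0.3686 = 92.52 R/h.
Shield: 29.0/10.7 = 2.710 half-value layers → attenuation 2^(−2.710) = 0.1528.
Combined: 92.52 × 0.1528 = 14.14 R/h.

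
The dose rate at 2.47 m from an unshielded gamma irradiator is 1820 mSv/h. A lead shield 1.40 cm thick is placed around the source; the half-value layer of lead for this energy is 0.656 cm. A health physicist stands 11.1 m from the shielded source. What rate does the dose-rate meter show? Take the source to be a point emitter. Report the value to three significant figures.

20.5 mSv/h

Distance alone: (2.47/11.1)² = 0.04952, so 1820 × 0.04952 = 90.13 mSv/h.
Shield: 1.40/0.656 = 2.134 half-value layers → attenuation 2^(−2.134) = 0.2278.
Combined: 90.13 × 0.2278 = 20.53 mSv/h.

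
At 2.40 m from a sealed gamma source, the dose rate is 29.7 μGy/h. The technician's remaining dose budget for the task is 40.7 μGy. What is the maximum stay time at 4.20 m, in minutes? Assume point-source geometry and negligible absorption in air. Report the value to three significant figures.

252 min

Since intensity falls as 1/r², rate at 4.20 m:
(2.40/4.20)² = 0.3265, so 29.7 × 0.3265 = 9.697 μGy/h.
Stay time = 40.7 μGy ÷ 9.697 μGy/h = 4.197 h = 251.8 min.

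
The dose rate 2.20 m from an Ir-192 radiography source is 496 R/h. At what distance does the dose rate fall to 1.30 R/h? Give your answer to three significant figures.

Intensity scales as (d₁/d₂)², so d₂ = d₁·√(I₁/I₂).
I₁/I₂ = 496/1.30 = 381.5, so d₂ = 2.20 × √381.5 = 42.97 m.

43.0 m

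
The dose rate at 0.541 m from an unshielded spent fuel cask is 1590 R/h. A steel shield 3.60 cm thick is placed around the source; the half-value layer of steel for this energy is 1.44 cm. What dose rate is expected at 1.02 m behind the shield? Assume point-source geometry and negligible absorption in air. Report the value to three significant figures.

Distance alone: 1590 × (0.541/1.02)² = 1590 × 0.2813 = 447.3 R/h.
Shield: 3.60/1.44 = 2.500 half-value layers → attenuation 2^(−2.500) = 0.1768.
Combined: 447.3 × 0.1768 = 79.08 R/h.

79.1 R/h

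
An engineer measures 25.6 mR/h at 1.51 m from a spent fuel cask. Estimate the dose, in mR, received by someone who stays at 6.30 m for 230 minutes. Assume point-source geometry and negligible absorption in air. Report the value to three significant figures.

5.64 mR

By the inverse-square law, rate at 6.30 m:
(1.51/6.30)² = 0.05745, so 25.6 × 0.05745 = 1.471 mR/h.
Dose = rate × time = 1.471 mR/h × 3.833 h = 5.638 mR.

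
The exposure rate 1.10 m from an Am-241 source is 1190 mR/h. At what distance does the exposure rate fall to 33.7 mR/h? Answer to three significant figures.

6.54 m

By the inverse-square law, d₂ = d₁·√(I₁/I₂).
I₁/I₂ = 1190/33.7 = 35.31, so d₂ = 1.10 × √35.31 = 6.536 m.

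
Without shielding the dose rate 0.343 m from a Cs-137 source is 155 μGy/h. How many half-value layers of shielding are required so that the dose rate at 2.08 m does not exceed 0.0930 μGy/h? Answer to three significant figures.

5.50 half-value layers

At 2.08 m, distance alone gives (0.343/2.08)² = 0.02719, so 155 × 0.02719 = 4.214 μGy/h.
Further attenuation needed: 4.214/0.0930 = 45.31.
n = log₂(45.31) = 5.502 half-value layers.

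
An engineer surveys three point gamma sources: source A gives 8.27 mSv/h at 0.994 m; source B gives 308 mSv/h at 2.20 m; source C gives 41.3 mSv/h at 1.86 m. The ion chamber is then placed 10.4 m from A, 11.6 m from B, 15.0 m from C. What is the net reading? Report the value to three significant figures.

By superposition, sum each source's inverse-square contribution:
A: 8.27 × (0.994/10.4)² = 0.07555 mSv/h
B: 308 × (2.20/11.6)² = 11.08 mSv/h
C: 41.3 × (1.86/15.0)² = 0.6350 mSv/h
Total = 0.07555 + 11.08 + 0.6350 = 11.79 mSv/h.

11.8 mSv/h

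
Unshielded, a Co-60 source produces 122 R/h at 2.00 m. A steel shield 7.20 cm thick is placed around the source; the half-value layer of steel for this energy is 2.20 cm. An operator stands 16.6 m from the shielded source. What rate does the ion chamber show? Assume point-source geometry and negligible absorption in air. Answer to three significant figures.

0.183 R/h

Distance alone: 122 × (2.00/16.6)² = 122 × 0.01452 = 1.771 R/h.
Shield: 7.20/2.20 = 3.273 half-value layers → attenuation 2^(−3.273) = 0.1034.
Combined: 1.771 × 0.1034 = 0.1831 R/h.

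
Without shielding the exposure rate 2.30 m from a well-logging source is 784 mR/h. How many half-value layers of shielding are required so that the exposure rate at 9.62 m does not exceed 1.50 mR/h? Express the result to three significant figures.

At 9.62 m, distance alone gives 784 × (2.30/9.62)² = 784 × 0.05716 = 44.81 mR/h.
Further attenuation needed: 44.81/1.50 = 29.87.
n = log₂(29.87) = 4.901 half-value layers.

4.90 half-value layers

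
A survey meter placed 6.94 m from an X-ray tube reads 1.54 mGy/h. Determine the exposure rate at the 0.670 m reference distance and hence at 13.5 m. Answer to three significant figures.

165 mGy/h; 0.407 mGy/h

Since intensity falls as 1/r²,
At 0.670 m: 1.54 × (6.94/0.670)² = 1.54 × 107.3 = 165.2 mGy/h
At 13.5 m: 165.2 × (0.670/13.5)² = 165.2 × 0.002463 = 0.4069 mGy/h.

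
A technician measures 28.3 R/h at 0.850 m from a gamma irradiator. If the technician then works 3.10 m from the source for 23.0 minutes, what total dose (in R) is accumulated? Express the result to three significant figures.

Intensity scales as (d₁/d₂)², so rate at 3.10 m:
28.3 × (0.850/3.10)² = 28.3 × 0.07518 = 2.128 R/h.
Dose = rate × time = 2.128 R/h × 0.3833 h = 0.8157 R.

0.816 R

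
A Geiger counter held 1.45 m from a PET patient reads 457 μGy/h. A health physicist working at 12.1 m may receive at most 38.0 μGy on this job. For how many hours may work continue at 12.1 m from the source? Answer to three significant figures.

5.79 h

Using I₁d₁² = I₂d₂², rate at 12.1 m:
457 × (1.45/12.1)² = 457 × 0.01436 = 6.563 μGy/h.
Stay time = 38.0 μGy ÷ 6.563 μGy/h = 5.790 h.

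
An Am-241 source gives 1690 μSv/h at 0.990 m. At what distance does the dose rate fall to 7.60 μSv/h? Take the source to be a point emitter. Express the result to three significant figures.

14.8 m

Applying the 1/r² law, d₂ = d₁·√(I₁/I₂).
I₁/I₂ = 1690/7.60 = 222.4, so d₂ = 0.990 × √222.4 = 14.76 m.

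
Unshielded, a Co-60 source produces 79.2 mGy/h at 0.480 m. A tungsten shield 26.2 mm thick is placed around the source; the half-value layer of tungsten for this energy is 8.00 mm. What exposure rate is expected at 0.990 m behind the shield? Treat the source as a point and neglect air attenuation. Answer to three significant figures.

1.92 mGy/h

Distance alone: 79.2 × (0.480/0.990)² = 79.2 × 0.2351 = 18.62 mGy/h.
Shield: 26.2/8.00 = 3.275 half-value layers → attenuation 2^(−3.275) = 0.1033.
Combined: 18.62 × 0.1033 = 1.923 mGy/h.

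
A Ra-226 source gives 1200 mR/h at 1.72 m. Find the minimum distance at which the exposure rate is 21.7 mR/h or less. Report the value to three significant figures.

By the inverse-square law, d₂ = d₁·√(I₁/I₂).
I₁/I₂ = 1200/21.7 = 55.30, so d₂ = 1.72 × √55.30 = 12.79 m.

12.8 m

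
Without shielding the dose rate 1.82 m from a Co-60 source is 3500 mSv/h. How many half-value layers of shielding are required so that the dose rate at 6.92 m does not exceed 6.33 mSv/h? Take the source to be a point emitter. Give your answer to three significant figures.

At 6.92 m, distance alone gives (1.82/6.92)² = 0.06917, so 3500 × 0.06917 = 242.1 mSv/h.
Further attenuation needed: 242.1/6.33 = 38.25.
n = log₂(38.25) = 5.257 half-value layers.

5.26 half-value layers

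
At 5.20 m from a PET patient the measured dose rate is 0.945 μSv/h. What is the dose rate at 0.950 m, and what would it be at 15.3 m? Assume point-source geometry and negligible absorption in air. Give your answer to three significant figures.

By the inverse-square law,
At 0.950 m: (5.20/0.950)² = 29.96, so 0.945 × 29.96 = 28.31 μSv/h
At 15.3 m: 28.31 × (0.950/15.3)² = 28.31 × 0.003855 = 0.1091 μSv/h.

28.3 μSv/h; 0.109 μSv/h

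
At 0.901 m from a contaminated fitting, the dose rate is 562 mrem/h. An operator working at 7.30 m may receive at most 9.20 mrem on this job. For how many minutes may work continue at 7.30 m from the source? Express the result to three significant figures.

Using I₁d₁² = I₂d₂², rate at 7.30 m:
562 × (0.901/7.30)² = 562 × 0.01523 = 8.559 mrem/h.
Stay time = 9.20 mrem ÷ 8.559 mrem/h = 1.075 h = 64.50 min.

64.5 min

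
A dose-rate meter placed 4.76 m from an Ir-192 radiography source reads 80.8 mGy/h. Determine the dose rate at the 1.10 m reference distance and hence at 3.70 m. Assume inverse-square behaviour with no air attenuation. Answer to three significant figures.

By the inverse-square law,
At 1.10 m: (4.76/1.10)² = 18.73, so 80.8 × 18.73 = 1513 mGy/h
At 3.70 m: (1.10/3.70)² = 0.08839, so 1513 × 0.08839 = 133.7 mGy/h.

1510 mGy/h; 134 mGy/h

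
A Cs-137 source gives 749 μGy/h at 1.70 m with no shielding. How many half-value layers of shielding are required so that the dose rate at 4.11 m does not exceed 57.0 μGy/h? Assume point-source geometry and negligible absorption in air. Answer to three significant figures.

1.17 half-value layers

At 4.11 m, distance alone gives (1.70/4.11)² = 0.1711, so 749 × 0.1711 = 128.2 μGy/h.
Further attenuation needed: 128.2/57.0 = 2.249.
n = log₂(2.249) = 1.169 half-value layers.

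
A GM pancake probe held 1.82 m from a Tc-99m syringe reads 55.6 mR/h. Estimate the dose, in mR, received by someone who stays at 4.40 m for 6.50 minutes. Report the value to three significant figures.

1.03 mR

Since intensity falls as 1/r², rate at 4.40 m:
(1.82/4.40)² = 0.1711, so 55.6 × 0.1711 = 9.513 mR/h.
Dose = rate × time = 9.513 mR/h × 0.1083 h = 1.030 mR.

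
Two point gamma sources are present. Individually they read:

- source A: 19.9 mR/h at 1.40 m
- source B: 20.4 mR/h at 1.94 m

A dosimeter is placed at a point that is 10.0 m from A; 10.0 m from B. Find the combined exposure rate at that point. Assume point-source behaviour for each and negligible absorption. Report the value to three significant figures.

By superposition, sum each source's inverse-square contribution:
A: 19.9 × (1.40/10.0)² = 0.3900 mR/h
B: 20.4 × (1.94/10.0)² = 0.7678 mR/h
Total = 0.3900 + 0.7678 = 1.158 mR/h.

1.16 mR/h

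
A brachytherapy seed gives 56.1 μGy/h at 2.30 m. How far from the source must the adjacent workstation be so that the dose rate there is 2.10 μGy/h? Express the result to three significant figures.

Intensity scales as (d₁/d₂)², so d₂ = d₁·√(I₁/I₂).
I₁/I₂ = 56.1/2.10 = 26.71, so d₂ = 2.30 × √26.71 = 11.89 m.

11.9 m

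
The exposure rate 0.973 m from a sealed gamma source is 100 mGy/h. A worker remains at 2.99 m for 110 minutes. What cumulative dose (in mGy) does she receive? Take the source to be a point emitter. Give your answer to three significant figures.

Since intensity falls as 1/r², rate at 2.99 m:
(0.973/2.99)² = 0.1059, so 100 × 0.1059 = 10.59 mGy/h.
Dose = rate × time = 10.59 mGy/h × 1.833 h = 19.41 mGy.

19.4 mGy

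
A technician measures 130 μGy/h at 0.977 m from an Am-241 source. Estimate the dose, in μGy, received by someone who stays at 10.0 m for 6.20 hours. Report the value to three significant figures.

By the inverse-square law, rate at 10.0 m:
130 × (0.977/10.0)² = 130 × 0.009545 = 1.241 μGy/h.
Dose = rate × time = 1.241 μGy/h × 6.200 h = 7.694 μGy.

7.69 μGy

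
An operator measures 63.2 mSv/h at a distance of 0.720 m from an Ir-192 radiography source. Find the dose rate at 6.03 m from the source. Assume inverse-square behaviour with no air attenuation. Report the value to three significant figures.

Intensity scales as (d₁/d₂)², so the rate at 6.03 m is
63.2 × (0.720/6.03)² = 63.2 × 0.01426 = 0.9012 mSv/h.

0.901 mSv/h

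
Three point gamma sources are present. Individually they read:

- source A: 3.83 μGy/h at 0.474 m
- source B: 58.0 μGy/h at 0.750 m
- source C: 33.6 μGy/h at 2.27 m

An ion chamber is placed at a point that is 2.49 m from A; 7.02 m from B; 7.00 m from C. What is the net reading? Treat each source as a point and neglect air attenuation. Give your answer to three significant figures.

4.33 μGy/h

Each source contributes Iᵢ·(dᵢ/rᵢ)²; contributions add.
A: 3.83 × (0.474/2.49)² = 0.1388 μGy/h
B: 58.0 × (0.750/7.02)² = 0.6620 μGy/h
C: 33.6 × (2.27/7.00)² = 3.533 μGy/h
Total = 0.1388 + 0.6620 + 3.533 = 4.334 μGy/h.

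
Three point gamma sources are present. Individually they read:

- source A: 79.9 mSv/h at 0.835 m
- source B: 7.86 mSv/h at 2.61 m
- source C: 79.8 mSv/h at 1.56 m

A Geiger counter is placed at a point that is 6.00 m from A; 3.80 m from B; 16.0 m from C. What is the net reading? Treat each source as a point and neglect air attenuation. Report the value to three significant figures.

6.01 mSv/h

By superposition, sum each source's inverse-square contribution:
A: 79.9 × (0.835/6.00)² = 1.547 mSv/h
B: 7.86 × (2.61/3.80)² = 3.708 mSv/h
C: 79.8 × (1.56/16.0)² = 0.7586 mSv/h
Total = 1.547 + 3.708 + 0.7586 = 6.014 mSv/h.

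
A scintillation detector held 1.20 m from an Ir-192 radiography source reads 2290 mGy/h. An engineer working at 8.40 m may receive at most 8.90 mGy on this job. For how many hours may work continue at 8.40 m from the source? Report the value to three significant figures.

0.190 h

Applying the 1/r² law, rate at 8.40 m:
(1.20/8.40)² = 0.02041, so 2290 × 0.02041 = 46.74 mGy/h.
Stay time = 8.90 mGy ÷ 46.74 mGy/h = 0.1904 h.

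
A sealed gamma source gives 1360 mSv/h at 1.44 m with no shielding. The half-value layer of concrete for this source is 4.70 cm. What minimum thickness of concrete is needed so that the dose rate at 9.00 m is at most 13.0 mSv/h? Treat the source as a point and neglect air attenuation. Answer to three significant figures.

At 9.00 m, distance alone gives 1360 × (1.44/9.00)² = 1360 × 0.02560 = 34.82 mSv/h.
Further attenuation needed: 34.82/13.0 = 2.678.
n = log₂(2.678) = 1.421 half-value layers.
Thickness = 1.421 × 4.70 cm = 6.679 cm.

6.68 cm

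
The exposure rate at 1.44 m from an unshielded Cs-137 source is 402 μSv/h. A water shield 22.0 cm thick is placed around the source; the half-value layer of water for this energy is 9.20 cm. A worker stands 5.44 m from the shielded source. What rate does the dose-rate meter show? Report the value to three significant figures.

5.37 μSv/h

Distance alone: 402 × (1.44/5.44)² = 402 × 0.07007 = 28.17 μSv/h.
Shield: 22.0/9.20 = 2.391 half-value layers → attenuation 2^(−2.391) = 0.1907.
Combined: 28.17 × 0.1907 = 5.372 μSv/h.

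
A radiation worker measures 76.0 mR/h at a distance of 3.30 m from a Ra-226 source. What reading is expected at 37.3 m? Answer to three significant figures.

Intensity scales as (d₁/d₂)², so the rate at 37.3 m is
(3.30/37.3)² = 0.007827, so 76.0 × 0.007827 = 0.5949 mR/h.

0.595 mR/h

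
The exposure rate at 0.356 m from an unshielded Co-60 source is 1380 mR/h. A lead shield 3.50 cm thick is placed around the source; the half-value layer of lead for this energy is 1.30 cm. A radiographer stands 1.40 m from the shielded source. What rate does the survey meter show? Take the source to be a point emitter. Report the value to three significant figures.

Distance alone: (0.356/1.40)² = 0.06466, so 1380 × 0.06466 = 89.23 mR/h.
Shield: 3.50/1.30 = 2.692 half-value layers → attenuation 2^(−2.692) = 0.1547.
Combined: 89.23 × 0.1547 = 13.80 mR/h.

13.8 mR/h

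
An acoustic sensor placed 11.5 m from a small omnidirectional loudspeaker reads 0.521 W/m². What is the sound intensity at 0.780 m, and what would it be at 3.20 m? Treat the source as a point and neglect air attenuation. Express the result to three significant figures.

Applying the 1/r² law,
At 0.780 m: 0.521 × (11.5/0.780)² = 0.521 × 217.4 = 113.3 W/m²
At 3.20 m: 113.3 × (0.780/3.20)² = 113.3 × 0.05941 = 6.731 W/m².

113 W/m²; 6.73 W/m²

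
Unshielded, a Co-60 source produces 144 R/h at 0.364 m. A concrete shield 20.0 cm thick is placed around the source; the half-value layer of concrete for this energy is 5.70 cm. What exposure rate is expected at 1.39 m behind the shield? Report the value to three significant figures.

Distance alone: 144 × (0.364/1.39)² = 144 × 0.06858 = 9.876 R/h.
Shield: 20.0/5.70 = 3.509 half-value layers → attenuation 2^(−3.509) = 0.08784.
Combined: 9.876 × 0.08784 = 0.8675 R/h.

0.868 R/h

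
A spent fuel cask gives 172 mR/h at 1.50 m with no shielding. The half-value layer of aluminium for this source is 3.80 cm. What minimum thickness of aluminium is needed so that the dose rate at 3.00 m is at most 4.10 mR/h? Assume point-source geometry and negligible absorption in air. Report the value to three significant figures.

At 3.00 m, distance alone gives 172 × (1.50/3.00)² = 172 × 0.2500 = 43.00 mR/h.
Further attenuation needed: 43.00/4.10 = 10.49.
n = log₂(10.49) = 3.391 half-value layers.
Thickness = 3.391 × 3.80 cm = 12.89 cm.

12.9 cm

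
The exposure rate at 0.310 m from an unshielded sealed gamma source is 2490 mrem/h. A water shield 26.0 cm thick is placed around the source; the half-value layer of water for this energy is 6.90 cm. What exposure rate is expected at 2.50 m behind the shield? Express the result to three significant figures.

Distance alone: (0.310/2.50)² = 0.01538, so 2490 × 0.01538 = 38.30 mrem/h.
Shield: 26.0/6.90 = 3.768 half-value layers → attenuation 2^(−3.768) = 0.07340.
Combined: 38.30 × 0.07340 = 2.811 mrem/h.

2.81 mrem/h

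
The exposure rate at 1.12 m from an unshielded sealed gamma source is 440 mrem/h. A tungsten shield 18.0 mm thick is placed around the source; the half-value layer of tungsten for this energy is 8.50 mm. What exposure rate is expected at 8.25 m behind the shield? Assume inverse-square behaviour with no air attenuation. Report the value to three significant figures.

1.87 mrem/h

Distance alone: (1.12/8.25)² = 0.01843, so 440 × 0.01843 = 8.109 mrem/h.
Shield: 18.0/8.50 = 2.118 half-value layers → attenuation 2^(−2.118) = 0.2304.
Combined: 8.109 × 0.2304 = 1.868 mrem/h.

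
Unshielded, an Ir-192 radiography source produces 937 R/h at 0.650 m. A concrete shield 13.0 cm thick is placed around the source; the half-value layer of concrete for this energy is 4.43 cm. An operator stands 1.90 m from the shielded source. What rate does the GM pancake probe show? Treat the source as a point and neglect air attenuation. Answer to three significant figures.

14.3 R/h

Distance alone: (0.650/1.90)² = 0.1170, so 937 × 0.1170 = 109.6 R/h.
Shield: 13.0/4.43 = 2.935 half-value layers → attenuation 2^(−2.935) = 0.1308.
Combined: 109.6 × 0.1308 = 14.34 R/h.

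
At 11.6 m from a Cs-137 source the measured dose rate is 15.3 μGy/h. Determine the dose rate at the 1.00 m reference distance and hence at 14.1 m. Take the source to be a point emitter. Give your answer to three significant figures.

2060 μGy/h; 10.4 μGy/h

Since intensity falls as 1/r²,
At 1.00 m: 15.3 × (11.6/1.00)² = 15.3 × 134.6 = 2059 μGy/h
At 14.1 m: (1.00/14.1)² = 0.005030, so 2059 × 0.005030 = 10.36 μGy/h.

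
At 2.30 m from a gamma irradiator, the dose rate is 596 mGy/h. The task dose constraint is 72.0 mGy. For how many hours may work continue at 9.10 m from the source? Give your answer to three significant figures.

By the inverse-square law, rate at 9.10 m:
596 × (2.30/9.10)² = 596 × 0.06388 = 38.07 mGy/h.
Stay time = 72.0 mGy ÷ 38.07 mGy/h = 1.891 h.

1.89 h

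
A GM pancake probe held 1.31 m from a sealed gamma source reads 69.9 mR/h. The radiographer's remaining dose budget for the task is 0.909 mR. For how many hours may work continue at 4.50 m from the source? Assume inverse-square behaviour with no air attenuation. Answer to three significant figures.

0.153 h

Using I₁d₁² = I₂d₂², rate at 4.50 m:
69.9 × (1.31/4.50)² = 69.9 × 0.08475 = 5.924 mR/h.
Stay time = 0.909 mR ÷ 5.924 mR/h = 0.1534 h.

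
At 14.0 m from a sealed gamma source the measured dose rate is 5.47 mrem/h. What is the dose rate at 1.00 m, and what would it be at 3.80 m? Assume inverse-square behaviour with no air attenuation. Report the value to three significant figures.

By the inverse-square law,
At 1.00 m: (14.0/1.00)² = 196.0, so 5.47 × 196.0 = 1072 mrem/h
At 3.80 m: (1.00/3.80)² = 0.06925, so 1072 × 0.06925 = 74.24 mrem/h.

1070 mrem/h; 74.2 mrem/h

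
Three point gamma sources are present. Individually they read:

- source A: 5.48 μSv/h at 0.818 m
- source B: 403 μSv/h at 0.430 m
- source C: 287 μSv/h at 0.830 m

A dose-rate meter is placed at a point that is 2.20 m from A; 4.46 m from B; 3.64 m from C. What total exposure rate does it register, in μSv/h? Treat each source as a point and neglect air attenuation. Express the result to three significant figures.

By superposition, sum each source's inverse-square contribution:
A: 5.48 × (0.818/2.20)² = 0.7576 μSv/h
B: 403 × (0.430/4.46)² = 3.746 μSv/h
C: 287 × (0.830/3.64)² = 14.92 μSv/h
Total = 0.7576 + 3.746 + 14.92 = 19.42 μSv/h.

19.4 μSv/h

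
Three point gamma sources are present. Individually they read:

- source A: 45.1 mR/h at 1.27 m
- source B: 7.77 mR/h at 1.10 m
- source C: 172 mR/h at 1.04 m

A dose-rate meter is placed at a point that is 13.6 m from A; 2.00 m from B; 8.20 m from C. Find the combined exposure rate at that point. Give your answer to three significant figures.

5.51 mR/h

Each source contributes Iᵢ·(dᵢ/rᵢ)²; contributions add.
A: 45.1 × (1.27/13.6)² = 0.3933 mR/h
B: 7.77 × (1.10/2.00)² = 2.350 mR/h
C: 172 × (1.04/8.20)² = 2.767 mR/h
Total = 0.3933 + 2.350 + 2.767 = 5.510 mR/h.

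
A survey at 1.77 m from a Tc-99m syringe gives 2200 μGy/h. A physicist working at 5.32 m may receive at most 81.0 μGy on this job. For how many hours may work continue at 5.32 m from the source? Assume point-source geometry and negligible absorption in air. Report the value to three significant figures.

0.333 h

Since intensity falls as 1/r², rate at 5.32 m:
2200 × (1.77/5.32)² = 2200 × 0.1107 = 243.5 μGy/h.
Stay time = 81.0 μGy ÷ 243.5 μGy/h = 0.3326 h.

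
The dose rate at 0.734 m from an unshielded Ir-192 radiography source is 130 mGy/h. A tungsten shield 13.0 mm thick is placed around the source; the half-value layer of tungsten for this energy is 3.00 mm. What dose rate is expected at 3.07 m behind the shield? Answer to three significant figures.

Distance alone: (0.734/3.07)² = 0.05716, so 130 × 0.05716 = 7.431 mGy/h.
Shield: 13.0/3.00 = 4.333 half-value layers → attenuation 2^(−4.333) = 0.04962.
Combined: 7.431 × 0.04962 = 0.3687 mGy/h.

0.369 mGy/h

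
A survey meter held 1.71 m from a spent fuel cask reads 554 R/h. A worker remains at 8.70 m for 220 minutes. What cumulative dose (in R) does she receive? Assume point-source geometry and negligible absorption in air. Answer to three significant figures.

78.5 R

By the inverse-square law, rate at 8.70 m:
554 × (1.71/8.70)² = 554 × 0.03863 = 21.40 R/h.
Dose = rate × time = 21.40 R/h × 3.667 h = 78.47 R.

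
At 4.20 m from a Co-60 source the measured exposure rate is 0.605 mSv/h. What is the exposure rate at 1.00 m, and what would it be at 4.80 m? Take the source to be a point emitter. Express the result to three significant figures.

10.7 mSv/h; 0.463 mSv/h

By the inverse-square law,
At 1.00 m: (4.20/1.00)² = 17.64, so 0.605 × 17.64 = 10.67 mSv/h
At 4.80 m: 10.67 × (1.00/4.80)² = 10.67 × 0.04340 = 0.4631 mSv/h.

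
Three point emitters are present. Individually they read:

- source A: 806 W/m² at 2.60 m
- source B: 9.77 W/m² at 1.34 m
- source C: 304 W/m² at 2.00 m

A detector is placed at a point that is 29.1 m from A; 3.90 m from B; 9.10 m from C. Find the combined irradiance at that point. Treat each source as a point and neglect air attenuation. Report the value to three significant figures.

22.3 W/m²

Each source contributes Iᵢ·(dᵢ/rᵢ)²; contributions add.
A: 806 × (2.60/29.1)² = 6.434 W/m²
B: 9.77 × (1.34/3.90)² = 1.153 W/m²
C: 304 × (2.00/9.10)² = 14.68 W/m²
Total = 6.434 + 1.153 + 14.68 = 22.27 W/m².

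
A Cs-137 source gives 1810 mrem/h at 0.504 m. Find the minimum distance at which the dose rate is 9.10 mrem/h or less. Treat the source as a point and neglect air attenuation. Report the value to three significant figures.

By the inverse-square law, d₂ = d₁·√(I₁/I₂).
I₁/I₂ = 1810/9.10 = 198.9, so d₂ = 0.504 × √198.9 = 7.108 m.

7.11 m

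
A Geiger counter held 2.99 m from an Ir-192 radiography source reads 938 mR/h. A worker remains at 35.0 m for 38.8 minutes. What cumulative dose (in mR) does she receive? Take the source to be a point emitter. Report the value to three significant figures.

Using I₁d₁² = I₂d₂², rate at 35.0 m:
938 × (2.99/35.0)² = 938 × 0.007298 = 6.846 mR/h.
Dose = rate × time = 6.846 mR/h × 0.6467 h = 4.427 mR.

4.43 mR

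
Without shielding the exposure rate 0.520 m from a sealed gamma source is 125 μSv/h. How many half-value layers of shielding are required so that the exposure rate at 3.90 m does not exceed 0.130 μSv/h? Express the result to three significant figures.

4.10 half-value layers

At 3.90 m, distance alone gives 125 × (0.520/3.90)² = 125 × 0.01778 = 2.223 μSv/h.
Further attenuation needed: 2.223/0.130 = 17.10.
n = log₂(17.10) = 4.096 half-value layers.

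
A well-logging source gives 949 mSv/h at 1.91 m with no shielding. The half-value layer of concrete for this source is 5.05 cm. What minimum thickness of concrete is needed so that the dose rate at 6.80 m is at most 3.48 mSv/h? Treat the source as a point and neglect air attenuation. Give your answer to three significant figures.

22.4 cm

At 6.80 m, distance alone gives 949 × (1.91/6.80)² = 949 × 0.07889 = 74.87 mSv/h.
Further attenuation needed: 74.87/3.48 = 21.51.
n = log₂(21.51) = 4.427 half-value layers.
Thickness = 4.427 × 5.05 cm = 22.36 cm.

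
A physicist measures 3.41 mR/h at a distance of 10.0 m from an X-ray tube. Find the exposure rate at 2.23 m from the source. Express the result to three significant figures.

Using I₁d₁² = I₂d₂², the rate at 2.23 m is
(10.0/2.23)² = 20.11, so 3.41 × 20.11 = 68.58 mR/h.

68.6 mR/h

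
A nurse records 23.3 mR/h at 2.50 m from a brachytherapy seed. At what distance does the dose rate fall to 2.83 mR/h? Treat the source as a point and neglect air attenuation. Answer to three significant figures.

Intensity scales as (d₁/d₂)², so d₂ = d₁·√(I₁/I₂).
I₁/I₂ = 23.3/2.83 = 8.233, so d₂ = 2.50 × √8.233 = 7.173 m.

7.17 m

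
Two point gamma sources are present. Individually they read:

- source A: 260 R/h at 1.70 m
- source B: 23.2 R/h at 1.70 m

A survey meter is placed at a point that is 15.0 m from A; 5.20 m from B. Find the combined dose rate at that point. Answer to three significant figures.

5.82 R/h

Each source contributes Iᵢ·(dᵢ/rᵢ)²; contributions add.
A: 260 × (1.70/15.0)² = 3.340 R/h
B: 23.2 × (1.70/5.20)² = 2.480 R/h
Total = 3.340 + 2.480 = 5.820 R/h.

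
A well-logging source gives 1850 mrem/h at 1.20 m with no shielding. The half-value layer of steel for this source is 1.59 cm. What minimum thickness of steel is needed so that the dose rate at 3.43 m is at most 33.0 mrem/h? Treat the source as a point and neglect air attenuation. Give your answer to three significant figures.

4.42 cm

At 3.43 m, distance alone gives (1.20/3.43)² = 0.1224, so 1850 × 0.1224 = 226.4 mrem/h.
Further attenuation needed: 226.4/33.0 = 6.861.
n = log₂(6.861) = 2.778 half-value layers.
Thickness = 2.778 × 1.59 cm = 4.417 cm.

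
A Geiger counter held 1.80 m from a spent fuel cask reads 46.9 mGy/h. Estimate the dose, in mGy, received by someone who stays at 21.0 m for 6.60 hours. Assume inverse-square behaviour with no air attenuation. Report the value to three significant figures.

2.27 mGy

Using I₁d₁² = I₂d₂², rate at 21.0 m:
46.9 × (1.80/21.0)² = 46.9 × 0.007347 = 0.3446 mGy/h.
Dose = rate × time = 0.3446 mGy/h × 6.600 h = 2.274 mGy.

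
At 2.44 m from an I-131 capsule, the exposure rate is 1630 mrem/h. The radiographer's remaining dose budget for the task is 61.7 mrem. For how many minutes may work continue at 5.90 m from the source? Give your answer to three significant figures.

Since intensity falls as 1/r², rate at 5.90 m:
1630 × (2.44/5.90)² = 1630 × 0.1710 = 278.7 mrem/h.
Stay time = 61.7 mrem ÷ 278.7 mrem/h = 0.2214 h = 13.28 min.

13.3 min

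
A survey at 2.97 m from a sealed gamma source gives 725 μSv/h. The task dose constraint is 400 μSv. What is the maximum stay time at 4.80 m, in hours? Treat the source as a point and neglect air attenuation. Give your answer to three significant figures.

Using I₁d₁² = I₂d₂², rate at 4.80 m:
725 × (2.97/4.80)² = 725 × 0.3829 = 277.6 μSv/h.
Stay time = 400 μSv ÷ 277.6 μSv/h = 1.441 h.

1.44 h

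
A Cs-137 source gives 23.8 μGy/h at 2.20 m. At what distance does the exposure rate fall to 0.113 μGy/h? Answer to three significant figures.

31.9 m

By the inverse-square law, d₂ = d₁·√(I₁/I₂).
I₁/I₂ = 23.8/0.113 = 210.6, so d₂ = 2.20 × √210.6 = 31.93 m.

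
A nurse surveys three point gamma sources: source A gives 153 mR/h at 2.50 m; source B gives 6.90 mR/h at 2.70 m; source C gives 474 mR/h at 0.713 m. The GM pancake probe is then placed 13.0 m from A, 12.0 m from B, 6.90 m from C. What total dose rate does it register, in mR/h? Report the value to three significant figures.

By superposition, sum each source's inverse-square contribution:
A: 153 × (2.50/13.0)² = 5.658 mR/h
B: 6.90 × (2.70/12.0)² = 0.3493 mR/h
C: 474 × (0.713/6.90)² = 5.061 mR/h
Total = 5.658 + 0.3493 + 5.061 = 11.07 mR/h.

11.1 mR/h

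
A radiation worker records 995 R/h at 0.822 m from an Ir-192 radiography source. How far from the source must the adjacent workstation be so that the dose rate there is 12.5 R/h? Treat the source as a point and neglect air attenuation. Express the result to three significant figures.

Applying the 1/r² law, d₂ = d₁·√(I₁/I₂).
I₁/I₂ = 995/12.5 = 79.60, so d₂ = 0.822 × √79.60 = 7.334 m.

7.33 m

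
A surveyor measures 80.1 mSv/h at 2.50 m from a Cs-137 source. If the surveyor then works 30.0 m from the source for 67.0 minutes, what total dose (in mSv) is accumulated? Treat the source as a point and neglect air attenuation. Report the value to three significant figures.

Using I₁d₁² = I₂d₂², rate at 30.0 m:
(2.50/30.0)² = 0.006944, so 80.1 × 0.006944 = 0.5562 mSv/h.
Dose = rate × time = 0.5562 mSv/h × 1.117 h = 0.6213 mSv.

0.621 mSv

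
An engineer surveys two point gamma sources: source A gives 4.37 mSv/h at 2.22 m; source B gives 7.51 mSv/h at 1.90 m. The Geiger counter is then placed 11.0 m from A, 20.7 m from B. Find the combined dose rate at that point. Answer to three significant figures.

Each source contributes Iᵢ·(dᵢ/rᵢ)²; contributions add.
A: 4.37 × (2.22/11.0)² = 0.1780 mSv/h
B: 7.51 × (1.90/20.7)² = 0.06327 mSv/h
Total = 0.1780 + 0.06327 = 0.2413 mSv/h.

0.241 mSv/h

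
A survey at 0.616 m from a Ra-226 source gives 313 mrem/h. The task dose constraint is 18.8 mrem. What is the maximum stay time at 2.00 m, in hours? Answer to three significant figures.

0.633 h

By the inverse-square law, rate at 2.00 m:
313 × (0.616/2.00)² = 313 × 0.09486 = 29.69 mrem/h.
Stay time = 18.8 mrem ÷ 29.69 mrem/h = 0.6332 h.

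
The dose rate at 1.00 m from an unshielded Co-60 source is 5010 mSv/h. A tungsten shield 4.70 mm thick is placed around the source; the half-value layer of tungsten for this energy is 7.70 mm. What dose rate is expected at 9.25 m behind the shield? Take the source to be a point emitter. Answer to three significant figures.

Distance alone: (1.00/9.25)² = 0.01169, so 5010 × 0.01169 = 58.57 mSv/h.
Shield: 4.70/7.70 = 0.6104 half-value layers → attenuation 2^(−0.6104) = 0.6550.
Combined: 58.57 × 0.6550 = 38.36 mSv/h.

38.4 mSv/h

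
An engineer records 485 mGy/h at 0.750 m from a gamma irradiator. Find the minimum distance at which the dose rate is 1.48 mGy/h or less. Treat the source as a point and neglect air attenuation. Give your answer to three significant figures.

By the inverse-square law, d₂ = d₁·√(I₁/I₂).
I₁/I₂ = 485/1.48 = 327.7, so d₂ = 0.750 × √327.7 = 13.58 m.

13.6 m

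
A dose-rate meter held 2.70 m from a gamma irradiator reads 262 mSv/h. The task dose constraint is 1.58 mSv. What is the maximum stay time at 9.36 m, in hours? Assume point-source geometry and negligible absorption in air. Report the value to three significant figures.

Using I₁d₁² = I₂d₂², rate at 9.36 m:
(2.70/9.36)² = 0.08321, so 262 × 0.08321 = 21.80 mSv/h.
Stay time = 1.58 mSv ÷ 21.80 mSv/h = 0.07248 h.

0.0725 h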